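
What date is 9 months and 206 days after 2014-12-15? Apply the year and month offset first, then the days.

Adding 9 months and 206 days from December 15, 2014: first the month/year part, then the days.
month 12 + 9 = 21, which is month 9 of year 2015 → September 2015.
Day 15 is valid in September, giving September 15, 2015.
Now add 206 days from September 15, 2015.
September has 30 days, so 30 − 15 = 15 days remain after September 15, 2015; 206 − 15 = 191 left.
October 2015 has 31 days: 191 − 31 = 160 left.
November 2015 has 30 days: 160 − 30 = 130 left.
December 2015 has 31 days: 130 − 31 = 99 left.
January 2016 has 31 days: 99 − 31 = 68 left.
February 2016 has 29 days (2016 is a leap year): 68 − 29 = 39 left.
March 2016 has 31 days: 39 − 31 = 8 left.
8 days into April 2016 → April 8, 2016.

April 8, 2016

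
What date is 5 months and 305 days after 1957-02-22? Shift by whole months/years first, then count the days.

Advancing 5 months and 305 days from February 22, 1957: first the month/year part, then the days.
month 2 + 5 = 7 → July 1957.
Day 22 is valid in July, giving July 22, 1957.
Now add 305 days from July 22, 1957.
July has 31 days, so 31 − 22 = 9 days remain after July 22, 1957; 305 − 9 = 296 left.
August 1957 has 31 days: 296 − 31 = 265 left.
September 1957 has 30 days: 265 − 30 = 235 left.
October 1957 has 31 days: 235 − 31 = 204 left.
November 1957 has 30 days: 204 − 30 = 174 left.
December 1957 has 31 days: 174 − 31 = 143 left.
January 1958 has 31 days: 143 − 31 = 112 left.
February 1958 has 28 days (1958 is not a leap year): 112 − 28 = 84 left.
March 1958 has 31 days: 84 − 31 = 53 left.
April 1958 has 30 days: 53 − 30 = 23 left.
23 days into May 1958 → May 23, 1958.

May 23, 1958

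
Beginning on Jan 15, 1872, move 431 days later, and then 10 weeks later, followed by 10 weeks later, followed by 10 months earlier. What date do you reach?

Adding 431 days from January 15, 1872:
January has 31 days, so 31 − 15 = 16 days remain after January 15, 1872; 431 − 16 = 415 left.
February 1872 has 29 days (1872 is a leap year): 415 − 29 = 386 left.
March 1872 has 31 days: 386 − 31 = 355 left.
April 1872 has 30 days: 355 − 30 = 325 left.
May 1872 has 31 days: 325 − 31 = 294 left.
June 1872 has 30 days: 294 − 30 = 264 left.
July 1872 has 31 days: 264 − 31 = 233 left.
August 1872 has 31 days: 233 − 31 = 202 left.
September 1872 has 30 days: 202 − 30 = 172 left.
October 1872 has 31 days: 172 − 31 = 141 left.
November 1872 has 30 days: 141 − 30 = 111 left.
December 1872 has 31 days: 111 − 31 = 80 left.
January 1873 has 31 days: 80 − 31 = 49 left.
February 1873 has 28 days (1873 is not a leap year): 49 − 28 = 21 left.
21 days into March 1873 → March 21, 1873.
Adding 10 weeks (= 70 days) from March 21, 1873:
March has 31 days, so 31 − 21 = 10 days remain after March 21, 1873; 70 − 10 = 60 left.
April 1873 has 30 days: 60 − 30 = 30 left.
30 days into May 1873 → May 30, 1873.
Adding 10 weeks (= 70 days) from May 30, 1873:
May has 31 days, so 31 − 30 = 1 day remains after May 30, 1873; 70 − 1 = 69 left.
June 1873 has 30 days: 69 − 30 = 39 left.
July 1873 has 31 days: 39 − 31 = 8 left.
8 days into August 1873 → August 8, 1873.
Going back 10 months from August 8, 1873:
month 8 − 10 = -2, which is month 10 of year 1872 → October 1872.
Day 8 is valid in October, giving October 8, 1872.

October 8, 1872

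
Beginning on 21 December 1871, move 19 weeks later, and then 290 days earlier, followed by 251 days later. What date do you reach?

Counting forward 19 weeks (= 133 days) from December 21, 1871:
December has 31 days, so 31 − 21 = 10 days remain after December 21, 1871; 133 − 10 = 123 left.
January 1872 has 31 days: 123 − 31 = 92 left.
February 1872 has 29 days (1872 is a leap year): 92 − 29 = 63 left.
March 1872 has 31 days: 63 − 31 = 32 left.
April 1872 has 30 days: 32 − 30 = 2 left.
2 days into May 1872 → May 2, 1872.
Counting back 290 days from May 2, 1872:
Going back 2 days from May 2, 1872 reaches the end of the previous month; 290 − 2 = 288 left.
April 1872 has 30 days: 288 − 30 = 258 left.
March 1872 has 31 days: 258 − 31 = 227 left.
February 1872 has 29 days (1872 is a leap year): 227 − 29 = 198 left.
January 1872 has 31 days: 198 − 31 = 167 left.
December 1871 has 31 days: 167 − 31 = 136 left.
November 1871 has 30 days: 136 − 30 = 106 left.
October 1871 has 31 days: 106 − 31 = 75 left.
September 1871 has 30 days: 75 − 30 = 45 left.
August 1871 has 31 days: 45 − 31 = 14 left.
July 1871 has 31 days; 31 − 14 = 17 → July 17, 1871.
Adding 251 days from July 17, 1871:
July has 31 days, so 31 − 17 = 14 days remain after July 17, 1871; 251 − 14 = 237 left.
August 1871 has 31 days: 237 − 31 = 206 left.
September 1871 has 30 days: 206 − 30 = 176 left.
October 1871 has 31 days: 176 − 31 = 145 left.
November 1871 has 30 days: 145 − 30 = 115 left.
December 1871 has 31 days: 115 − 31 = 84 left.
January 1872 has 31 days: 84 − 31 = 53 left.
February 1872 has 29 days (1872 is a leap year): 53 − 29 = 24 left.
24 days into March 1872 → March 24, 1872.

March 24, 1872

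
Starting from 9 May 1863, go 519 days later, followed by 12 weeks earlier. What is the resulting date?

Adding 519 days from May 9, 1863:
May has 31 days, so 31 − 9 = 22 days remain after May 9, 1863; 519 − 22 = 497 left.
June 1863 has 30 days: 497 − 30 = 467 left.
July 1863 has 31 days: 467 − 31 = 436 left.
August 1863 has 31 days: 436 − 31 = 405 left.
September 1863 has 30 days: 405 − 30 = 375 left.
October 1863 has 31 days: 375 − 31 = 344 left.
November 1863 has 30 days: 344 − 30 = 314 left.
December 1863 has 31 days: 314 − 31 = 283 left.
January 1864 has 31 days: 283 − 31 = 252 left.
February 1864 has 29 days (1864 is a leap year): 252 − 29 = 223 left.
March 1864 has 31 days: 223 − 31 = 192 left.
April 1864 has 30 days: 192 − 30 = 162 left.
May 1864 has 31 days: 162 − 31 = 131 left.
June 1864 has 30 days: 131 − 30 = 101 left.
July 1864 has 31 days: 101 − 31 = 70 left.
August 1864 has 31 days: 70 − 31 = 39 left.
September 1864 has 30 days: 39 − 30 = 9 left.
9 days into October 1864 → October 9, 1864.
Subtracting 12 weeks (= 84 days) from October 9, 1864:
Going back 9 days from October 9, 1864 reaches the end of the previous month; 84 − 9 = 75 left.
September 1864 has 30 days: 75 − 30 = 45 left.
August 1864 has 31 days: 45 − 31 = 14 left.
July 1864 has 31 days; 31 − 14 = 17 → July 17, 1864.

July 17, 1864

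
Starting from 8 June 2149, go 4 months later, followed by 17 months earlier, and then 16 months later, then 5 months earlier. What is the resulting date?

Advancing 4 months from June 8, 2149:
month 6 + 4 = 10 → October 2149.
Day 8 is valid in October, giving October 8, 2149.
Subtracting 17 months from October 8, 2149:
month 10 − 17 = -7, which is month 5 of year 2148 → May 2148.
Day 8 is valid in May, giving May 8, 2148.
Adding 16 months from May 8, 2148:
month 5 + 16 = 21, which is month 9 of year 2149 → September 2149.
Day 8 is valid in September, giving September 8, 2149.
Subtracting 5 months from September 8, 2149:
month 9 − 5 = 4 → April 2149.
Day 8 is valid in April, giving April 8, 2149.

April 8, 2149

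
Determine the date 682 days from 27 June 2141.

Counting forward 682 days from June 27, 2141.
June has 30 days, so 30 − 27 = 3 days remain after June 27, 2141; 682 − 3 = 679 left.
July 2141 has 31 days: 679 − 31 = 648 left.
August 2141 has 31 days: 648 − 31 = 617 left.
September 2141 has 30 days: 617 − 30 = 587 left.
October 2141 has 31 days: 587 − 31 = 556 left.
November 2141 has 30 days: 556 − 30 = 526 left.
December 2141 has 31 days: 526 − 31 = 495 left.
January 2142 has 31 days: 495 − 31 = 464 left.
February 2142 has 28 days (2142 is not a leap year): 464 − 28 = 436 left.
March 2142 has 31 days: 436 − 31 = 405 left.
April 2142 has 30 days: 405 − 30 = 375 left.
May 2142 has 31 days: 375 − 31 = 344 left.
June 2142 has 30 days: 344 − 30 = 314 left.
July 2142 has 31 days: 314 − 31 = 283 left.
August 2142 has 31 days: 283 − 31 = 252 left.
September 2142 has 30 days: 252 − 30 = 222 left.
October 2142 has 31 days: 222 − 31 = 191 left.
November 2142 has 30 days: 191 − 30 = 161 left.
December 2142 has 31 days: 161 − 31 = 130 left.
January 2143 has 31 days: 130 − 31 = 99 left.
February 2143 has 28 days (2143 is not a leap year): 99 − 28 = 71 left.
March 2143 has 31 days: 71 − 31 = 40 left.
April 2143 has 30 days: 40 − 30 = 10 left.
10 days into May 2143 → May 10, 2143.

May 10, 2143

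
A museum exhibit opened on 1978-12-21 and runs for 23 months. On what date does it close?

Counting forward 23 months from December 21, 1978.
month 12 + 23 = 35, which is month 11 of year 1980 → November 1980.
Day 21 is valid in November, giving November 21, 1980.

November 21, 1980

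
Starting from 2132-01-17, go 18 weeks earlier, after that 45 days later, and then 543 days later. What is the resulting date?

Subtracting 18 weeks (= 126 days) from January 17, 2132:
Going back 17 days from January 17, 2132 reaches the end of the previous month; 126 − 17 = 109 left.
December 2131 has 31 days: 109 − 31 = 78 left.
November 2131 has 30 days: 78 − 30 = 48 left.
October 2131 has 31 days: 48 − 31 = 17 left.
September 2131 has 30 days; 30 − 17 = 13 → September 13, 2131.
Adding 45 days from September 13, 2131:
September has 30 days, so 30 − 13 = 17 days remain after September 13, 2131; 45 − 17 = 28 left.
28 days into October 2131 → October 28, 2131.
Counting forward 543 days from October 28, 2131:
October has 31 days, so 31 − 28 = 3 days remain after October 28, 2131; 543 − 3 = 540 left.
November 2131 has 30 days: 540 − 30 = 510 left.
December 2131 has 31 days: 510 − 31 = 479 left.
January 2132 has 31 days: 479 − 31 = 448 left.
February 2132 has 29 days (2132 is a leap year): 448 − 29 = 419 left.
March 2132 has 31 days: 419 − 31 = 388 left.
April 2132 has 30 days: 388 − 30 = 358 left.
May 2132 has 31 days: 358 − 31 = 327 left.
June 2132 has 30 days: 327 − 30 = 297 left.
July 2132 has 31 days: 297 − 31 = 266 left.
August 2132 has 31 days: 266 − 31 = 235 left.
September 2132 has 30 days: 235 − 30 = 205 left.
October 2132 has 31 days: 205 − 31 = 174 left.
November 2132 has 30 days: 174 − 30 = 144 left.
December 2132 has 31 days: 144 − 31 = 113 left.
January 2133 has 31 days: 113 − 31 = 82 left.
February 2133 has 28 days (2133 is not a leap year): 82 − 28 = 54 left.
March 2133 has 31 days: 54 − 31 = 23 left.
23 days into April 2133 → April 23, 2133.

April 23, 2133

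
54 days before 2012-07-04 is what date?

May 11, 2012

Counting back 54 days from July 4, 2012.
Going back 4 days from July 4, 2012 reaches the end of the previous month; 54 − 4 = 50 left.
June 2012 has 30 days: 50 − 30 = 20 left.
May 2012 has 31 days; 31 − 20 = 11 → May 11, 2012.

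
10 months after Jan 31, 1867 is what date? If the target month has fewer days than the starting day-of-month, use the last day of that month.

Adding 10 months from January 31, 1867.
month 1 + 10 = 11 → November 1867.
November 1867 has only 30 days and the start was day 31, so the date clamps to November 30, 1867.

November 30, 1867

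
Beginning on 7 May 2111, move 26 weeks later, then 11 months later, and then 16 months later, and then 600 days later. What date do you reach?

Adding 26 weeks (= 182 days) from May 7, 2111:
May has 31 days, so 31 − 7 = 24 days remain after May 7, 2111; 182 − 24 = 158 left.
June 2111 has 30 days: 158 − 30 = 128 left.
July 2111 has 31 days: 128 − 31 = 97 left.
August 2111 has 31 days: 97 − 31 = 66 left.
September 2111 has 30 days: 66 − 30 = 36 left.
October 2111 has 31 days: 36 − 31 = 5 left.
5 days into November 2111 → November 5, 2111.
Adding 11 months from November 5, 2111:
month 11 + 11 = 22, which is month 10 of year 2112 → October 2112.
Day 5 is valid in October, giving October 5, 2112.
Advancing 16 months from October 5, 2112:
month 10 + 16 = 26, which is month 2 of year 2114 → February 2114.
Day 5 is valid in February, giving February 5, 2114.
Counting forward 600 days from February 5, 2114:
February has 28 days, so 28 − 5 = 23 days remain after February 5, 2114; 600 − 23 = 577 left.
March 2114 has 31 days: 577 − 31 = 546 left.
April 2114 has 30 days: 546 − 30 = 516 left.
May 2114 has 31 days: 516 − 31 = 485 left.
June 2114 has 30 days: 485 − 30 = 455 left.
July 2114 has 31 days: 455 − 31 = 424 left.
August 2114 has 31 days: 424 − 31 = 393 left.
September 2114 has 30 days: 393 − 30 = 363 left.
October 2114 has 31 days: 363 − 31 = 332 left.
November 2114 has 30 days: 332 − 30 = 302 left.
December 2114 has 31 days: 302 − 31 = 271 left.
January 2115 has 31 days: 271 − 31 = 240 left.
February 2115 has 28 days (2115 is not a leap year): 240 − 28 = 212 left.
March 2115 has 31 days: 212 − 31 = 181 left.
April 2115 has 30 days: 181 − 30 = 151 left.
May 2115 has 31 days: 151 − 31 = 120 left.
June 2115 has 30 days: 120 − 30 = 90 left.
July 2115 has 31 days: 90 − 31 = 59 left.
August 2115 has 31 days: 59 − 31 = 28 left.
28 days into September 2115 → September 28, 2115.

September 28, 2115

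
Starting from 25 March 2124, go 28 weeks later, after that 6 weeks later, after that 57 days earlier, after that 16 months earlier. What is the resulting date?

May 22, 2123

Counting forward 28 weeks (= 196 days) from March 25, 2124:
March has 31 days, so 31 − 25 = 6 days remain after March 25, 2124; 196 − 6 = 190 left.
April 2124 has 30 days: 190 − 30 = 160 left.
May 2124 has 31 days: 160 − 31 = 129 left.
June 2124 has 30 days: 129 − 30 = 99 left.
July 2124 has 31 days: 99 − 31 = 68 left.
August 2124 has 31 days: 68 − 31 = 37 left.
September 2124 has 30 days: 37 − 30 = 7 left.
7 days into October 2124 → October 7, 2124.
Counting forward 6 weeks (= 42 days) from October 7, 2124:
October has 31 days, so 31 − 7 = 24 days remain after October 7, 2124; 42 − 24 = 18 left.
18 days into November 2124 → November 18, 2124.
Going back 57 days from November 18, 2124:
Going back 18 days from November 18, 2124 reaches the end of the previous month; 57 − 18 = 39 left.
October 2124 has 31 days: 39 − 31 = 8 left.
September 2124 has 30 days; 30 − 8 = 22 → September 22, 2124.
Counting back 16 months from September 22, 2124:
month 9 − 16 = -7, which is month 5 of year 2123 → May 2123.
Day 22 is valid in May, giving May 22, 2123.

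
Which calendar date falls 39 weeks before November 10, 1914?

February 10, 1914

Subtracting 39 weeks = 273 days from November 10, 1914.
Going back 10 days from November 10, 1914 reaches the end of the previous month; 273 − 10 = 263 left.
October 1914 has 31 days: 263 − 31 = 232 left.
September 1914 has 30 days: 232 − 30 = 202 left.
August 1914 has 31 days: 202 − 31 = 171 left.
July 1914 has 31 days: 171 − 31 = 140 left.
June 1914 has 30 days: 140 − 30 = 110 left.
May 1914 has 31 days: 110 − 31 = 79 left.
April 1914 has 30 days: 79 − 30 = 49 left.
March 1914 has 31 days: 49 − 31 = 18 left.
February 1914 has 28 days; 28 − 18 = 10 → February 10, 1914.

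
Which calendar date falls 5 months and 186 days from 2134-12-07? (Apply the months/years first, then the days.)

November 9, 2135

Counting forward 5 months and 186 days from December 7, 2134: first the month/year part, then the days.
month 12 + 5 = 17, which is month 5 of year 2135 → May 2135.
Day 7 is valid in May, giving May 7, 2135.
Now add 186 days from May 7, 2135.
May has 31 days, so 31 − 7 = 24 days remain after May 7, 2135; 186 − 24 = 162 left.
June 2135 has 30 days: 162 − 30 = 132 left.
July 2135 has 31 days: 132 − 31 = 101 left.
August 2135 has 31 days: 101 − 31 = 70 left.
September 2135 has 30 days: 70 − 30 = 40 left.
October 2135 has 31 days: 40 − 31 = 9 left.
9 days into November 2135 → November 9, 2135.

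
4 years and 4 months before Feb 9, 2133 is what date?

October 9, 2128

Counting back 4 years and 4 months from February 9, 2133.
-4 years → 2129; month 2 − 4 = -2, which is month 10 of year 2128 → October 2128.
Day 9 is valid in October, giving October 9, 2128.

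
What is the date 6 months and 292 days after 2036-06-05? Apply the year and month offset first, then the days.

September 23, 2037

Advancing 6 months and 292 days from June 5, 2036: first the month/year part, then the days.
month 6 + 6 = 12 → December 2036.
Day 5 is valid in December, giving December 5, 2036.
Now add 292 days from December 5, 2036.
December has 31 days, so 31 − 5 = 26 days remain after December 5, 2036; 292 − 26 = 266 left.
January 2037 has 31 days: 266 − 31 = 235 left.
February 2037 has 28 days (2037 is not a leap year): 235 − 28 = 207 left.
March 2037 has 31 days: 207 − 31 = 176 left.
April 2037 has 30 days: 176 − 30 = 146 left.
May 2037 has 31 days: 146 − 31 = 115 left.
June 2037 has 30 days: 115 − 30 = 85 left.
July 2037 has 31 days: 85 − 31 = 54 left.
August 2037 has 31 days: 54 − 31 = 23 left.
23 days into September 2037 → September 23, 2037.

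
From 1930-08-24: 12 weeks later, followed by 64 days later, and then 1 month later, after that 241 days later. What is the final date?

Advancing 12 weeks (= 84 days) from August 24, 1930:
August has 31 days, so 31 − 24 = 7 days remain after August 24, 1930; 84 − 7 = 77 left.
September 1930 has 30 days: 77 − 30 = 47 left.
October 1930 has 31 days: 47 − 31 = 16 left.
16 days into November 1930 → November 16, 1930.
Counting forward 64 days from November 16, 1930:
November has 30 days, so 30 − 16 = 14 days remain after November 16, 1930; 64 − 14 = 50 left.
December 1930 has 31 days: 50 − 31 = 19 left.
19 days into January 1931 → January 19, 1931.
Advancing 1 month from January 19, 1931:
month 1 + 1 = 2 → February 1931.
Day 19 is valid in February, giving February 19, 1931.
Advancing 241 days from February 19, 1931:
February has 28 days, so 28 − 19 = 9 days remain after February 19, 1931; 241 − 9 = 232 left.
March 1931 has 31 days: 232 − 31 = 201 left.
April 1931 has 30 days: 201 − 30 = 171 left.
May 1931 has 31 days: 171 − 31 = 140 left.
June 1931 has 30 days: 140 − 30 = 110 left.
July 1931 has 31 days: 110 − 31 = 79 left.
August 1931 has 31 days: 79 − 31 = 48 left.
September 1931 has 30 days: 48 − 30 = 18 left.
18 days into October 1931 → October 18, 1931.

October 18, 1931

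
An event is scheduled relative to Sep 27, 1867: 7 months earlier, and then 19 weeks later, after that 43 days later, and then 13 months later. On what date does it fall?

September 22, 1868

Subtracting 7 months from September 27, 1867:
month 9 − 7 = 2 → February 1867.
Day 27 is valid in February, giving February 27, 1867.
Counting forward 19 weeks (= 133 days) from February 27, 1867:
February has 28 days, so 28 − 27 = 1 day remains after February 27, 1867; 133 − 1 = 132 left.
March 1867 has 31 days: 132 − 31 = 101 left.
April 1867 has 30 days: 101 − 30 = 71 left.
May 1867 has 31 days: 71 − 31 = 40 left.
June 1867 has 30 days: 40 − 30 = 10 left.
10 days into July 1867 → July 10, 1867.
Counting forward 43 days from July 10, 1867:
July has 31 days, so 31 − 10 = 21 days remain after July 10, 1867; 43 − 21 = 22 left.
22 days into August 1867 → August 22, 1867.
Adding 13 months from August 22, 1867:
month 8 + 13 = 21, which is month 9 of year 1868 → September 1868.
Day 22 is valid in September, giving September 22, 1868.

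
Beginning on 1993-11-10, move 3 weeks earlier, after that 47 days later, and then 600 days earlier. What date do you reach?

April 15, 1992

Subtracting 3 weeks (= 21 days) from November 10, 1993:
Going back 10 days from November 10, 1993 reaches the end of the previous month; 21 − 10 = 11 left.
October 1993 has 31 days; 31 − 11 = 20 → October 20, 1993.
Adding 47 days from October 20, 1993:
October has 31 days, so 31 − 20 = 11 days remain after October 20, 1993; 47 − 11 = 36 left.
November 1993 has 30 days: 36 − 30 = 6 left.
6 days into December 1993 → December 6, 1993.
Subtracting 600 days from December 6, 1993:
Going back 6 days from December 6, 1993 reaches the end of the previous month; 600 − 6 = 594 left.
November 1993 has 30 days: 594 − 30 = 564 left.
October 1993 has 31 days: 564 − 31 = 533 left.
September 1993 has 30 days: 533 − 30 = 503 left.
August 1993 has 31 days: 503 − 31 = 472 left.
July 1993 has 31 days: 472 − 31 = 441 left.
June 1993 has 30 days: 441 − 30 = 411 left.
May 1993 has 31 days: 411 − 31 = 380 left.
April 1993 has 30 days: 380 − 30 = 350 left.
March 1993 has 31 days: 350 − 31 = 319 left.
February 1993 has 28 days (1993 is not a leap year): 319 − 28 = 291 left.
January 1993 has 31 days: 291 − 31 = 260 left.
December 1992 has 31 days: 260 − 31 = 229 left.
November 1992 has 30 days: 229 − 30 = 199 left.
October 1992 has 31 days: 199 − 31 = 168 left.
September 1992 has 30 days: 168 − 30 = 138 left.
August 1992 has 31 days: 138 − 31 = 107 left.
July 1992 has 31 days: 107 − 31 = 76 left.
June 1992 has 30 days: 76 − 30 = 46 left.
May 1992 has 31 days: 46 − 31 = 15 left.
April 1992 has 30 days; 30 − 15 = 15 → April 15, 1992.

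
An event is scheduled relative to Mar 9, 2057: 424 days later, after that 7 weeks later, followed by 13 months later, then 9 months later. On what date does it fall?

Advancing 424 days from March 9, 2057:
March has 31 days, so 31 − 9 = 22 days remain after March 9, 2057; 424 − 22 = 402 left.
April 2057 has 30 days: 402 − 30 = 372 left.
May 2057 has 31 days: 372 − 31 = 341 left.
June 2057 has 30 days: 341 − 30 = 311 left.
July 2057 has 31 days: 311 − 31 = 280 left.
August 2057 has 31 days: 280 − 31 = 249 left.
September 2057 has 30 days: 249 − 30 = 219 left.
October 2057 has 31 days: 219 − 31 = 188 left.
November 2057 has 30 days: 188 − 30 = 158 left.
December 2057 has 31 days: 158 − 31 = 127 left.
January 2058 has 31 days: 127 − 31 = 96 left.
February 2058 has 28 days (2058 is not a leap year): 96 − 28 = 68 left.
March 2058 has 31 days: 68 − 31 = 37 left.
April 2058 has 30 days: 37 − 30 = 7 left.
7 days into May 2058 → May 7, 2058.
Advancing 7 weeks (= 49 days) from May 7, 2058:
May has 31 days, so 31 − 7 = 24 days remain after May 7, 2058; 49 − 24 = 25 left.
25 days into June 2058 → June 25, 2058.
Counting forward 13 months from June 25, 2058:
month 6 + 13 = 19, which is month 7 of year 2059 → July 2059.
Day 25 is valid in July, giving July 25, 2059.
Adding 9 months from July 25, 2059:
month 7 + 9 = 16, which is month 4 of year 2060 → April 2060.
Day 25 is valid in April, giving April 25, 2060.

April 25, 2060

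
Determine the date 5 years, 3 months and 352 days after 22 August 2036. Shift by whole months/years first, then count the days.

November 9, 2042

Advancing 5 years, 3 months and 352 days from August 22, 2036: first the month/year part, then the days.
+5 years → 2041; month 8 + 3 = 11 → November 2041.
Day 22 is valid in November, giving November 22, 2041.
Now add 352 days from November 22, 2041.
November has 30 days, so 30 − 22 = 8 days remain after November 22, 2041; 352 − 8 = 344 left.
December 2041 has 31 days: 344 − 31 = 313 left.
January 2042 has 31 days: 313 − 31 = 282 left.
February 2042 has 28 days (2042 is not a leap year): 282 − 28 = 254 left.
March 2042 has 31 days: 254 − 31 = 223 left.
April 2042 has 30 days: 223 − 30 = 193 left.
May 2042 has 31 days: 193 − 31 = 162 left.
June 2042 has 30 days: 162 − 30 = 132 left.
July 2042 has 31 days: 132 − 31 = 101 left.
August 2042 has 31 days: 101 − 31 = 70 left.
September 2042 has 30 days: 70 − 30 = 40 left.
October 2042 has 31 days: 40 − 31 = 9 left.
9 days into November 2042 → November 9, 2042.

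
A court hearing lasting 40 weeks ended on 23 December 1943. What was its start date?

Subtracting 40 weeks = 280 days from December 23, 1943.
Going back 23 days from December 23, 1943 reaches the end of the previous month; 280 − 23 = 257 left.
November 1943 has 30 days: 257 − 30 = 227 left.
October 1943 has 31 days: 227 − 31 = 196 left.
September 1943 has 30 days: 196 − 30 = 166 left.
August 1943 has 31 days: 166 − 31 = 135 left.
July 1943 has 31 days: 135 − 31 = 104 left.
June 1943 has 30 days: 104 − 30 = 74 left.
May 1943 has 31 days: 74 − 31 = 43 left.
April 1943 has 30 days: 43 − 30 = 13 left.
March 1943 has 31 days; 31 − 13 = 18 → March 18, 1943.

March 18, 1943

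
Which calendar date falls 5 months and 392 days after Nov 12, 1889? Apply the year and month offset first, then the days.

Adding 5 months and 392 days from November 12, 1889: first the month/year part, then the days.
month 11 + 5 = 16, which is month 4 of year 1890 → April 1890.
Day 12 is valid in April, giving April 12, 1890.
Now add 392 days from April 12, 1890.
April has 30 days, so 30 − 12 = 18 days remain after April 12, 1890; 392 − 18 = 374 left.
May 1890 has 31 days: 374 − 31 = 343 left.
June 1890 has 30 days: 343 − 30 = 313 left.
July 1890 has 31 days: 313 − 31 = 282 left.
August 1890 has 31 days: 282 − 31 = 251 left.
September 1890 has 30 days: 251 − 30 = 221 left.
October 1890 has 31 days: 221 − 31 = 190 left.
November 1890 has 30 days: 190 − 30 = 160 left.
December 1890 has 31 days: 160 − 31 = 129 left.
January 1891 has 31 days: 129 − 31 = 98 left.
February 1891 has 28 days (1891 is not a leap year): 98 − 28 = 70 left.
March 1891 has 31 days: 70 − 31 = 39 left.
April 1891 has 30 days: 39 − 30 = 9 left.
9 days into May 1891 → May 9, 1891.

May 9, 1891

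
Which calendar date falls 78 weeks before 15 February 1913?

August 19, 1911

Subtracting 78 weeks = 546 days from February 15, 1913.
Going back 15 days from February 15, 1913 reaches the end of the previous month; 546 − 15 = 531 left.
January 1913 has 31 days: 531 − 31 = 500 left.
December 1912 has 31 days: 500 − 31 = 469 left.
November 1912 has 30 days: 469 − 30 = 439 left.
October 1912 has 31 days: 439 − 31 = 408 left.
September 1912 has 30 days: 408 − 30 = 378 left.
August 1912 has 31 days: 378 − 31 = 347 left.
July 1912 has 31 days: 347 − 31 = 316 left.
June 1912 has 30 days: 316 − 30 = 286 left.
May 1912 has 31 days: 286 − 31 = 255 left.
April 1912 has 30 days: 255 − 30 = 225 left.
March 1912 has 31 days: 225 − 31 = 194 left.
February 1912 has 29 days (1912 is a leap year): 194 − 29 = 165 left.
January 1912 has 31 days: 165 − 31 = 134 left.
December 1911 has 31 days: 134 − 31 = 103 left.
November 1911 has 30 days: 103 − 30 = 73 left.
October 1911 has 31 days: 73 − 31 = 42 left.
September 1911 has 30 days: 42 − 30 = 12 left.
August 1911 has 31 days; 31 − 12 = 19 → August 19, 1911.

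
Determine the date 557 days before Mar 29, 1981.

September 19, 1979

Counting back 557 days from March 29, 1981.
Going back 29 days from March 29, 1981 reaches the end of the previous month; 557 − 29 = 528 left.
February 1981 has 28 days (1981 is not a leap year): 528 − 28 = 500 left.
January 1981 has 31 days: 500 − 31 = 469 left.
December 1980 has 31 days: 469 − 31 = 438 left.
November 1980 has 30 days: 438 − 30 = 408 left.
October 1980 has 31 days: 408 − 31 = 377 left.
September 1980 has 30 days: 377 − 30 = 347 left.
August 1980 has 31 days: 347 − 31 = 316 left.
July 1980 has 31 days: 316 − 31 = 285 left.
June 1980 has 30 days: 285 − 30 = 255 left.
May 1980 has 31 days: 255 − 31 = 224 left.
April 1980 has 30 days: 224 − 30 = 194 left.
March 1980 has 31 days: 194 − 31 = 163 left.
February 1980 has 29 days (1980 is a leap year): 163 − 29 = 134 left.
January 1980 has 31 days: 134 − 31 = 103 left.
December 1979 has 31 days: 103 − 31 = 72 left.
November 1979 has 30 days: 72 − 30 = 42 left.
October 1979 has 31 days: 42 − 31 = 11 left.
September 1979 has 30 days; 30 − 11 = 19 → September 19, 1979.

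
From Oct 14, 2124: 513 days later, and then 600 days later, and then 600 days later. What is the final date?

June 23, 2129

Adding 513 days from October 14, 2124:
October has 31 days, so 31 − 14 = 17 days remain after October 14, 2124; 513 − 17 = 496 left.
November 2124 has 30 days: 496 − 30 = 466 left.
December 2124 has 31 days: 466 − 31 = 435 left.
January 2125 has 31 days: 435 − 31 = 404 left.
February 2125 has 28 days (2125 is not a leap year): 404 − 28 = 376 left.
March 2125 has 31 days: 376 − 31 = 345 left.
April 2125 has 30 days: 345 − 30 = 315 left.
May 2125 has 31 days: 315 − 31 = 284 left.
June 2125 has 30 days: 284 − 30 = 254 left.
July 2125 has 31 days: 254 − 31 = 223 left.
August 2125 has 31 days: 223 − 31 = 192 left.
September 2125 has 30 days: 192 − 30 = 162 left.
October 2125 has 31 days: 162 − 31 = 131 left.
November 2125 has 30 days: 131 − 30 = 101 left.
December 2125 has 31 days: 101 − 31 = 70 left.
January 2126 has 31 days: 70 − 31 = 39 left.
February 2126 has 28 days (2126 is not a leap year): 39 − 28 = 11 left.
11 days into March 2126 → March 11, 2126.
Advancing 600 days from March 11, 2126:
March has 31 days, so 31 − 11 = 20 days remain after March 11, 2126; 600 − 20 = 580 left.
April 2126 has 30 days: 580 − 30 = 550 left.
May 2126 has 31 days: 550 − 31 = 519 left.
June 2126 has 30 days: 519 − 30 = 489 left.
July 2126 has 31 days: 489 − 31 = 458 left.
August 2126 has 31 days: 458 − 31 = 427 left.
September 2126 has 30 days: 427 − 30 = 397 left.
October 2126 has 31 days: 397 − 31 = 366 left.
November 2126 has 30 days: 366 − 30 = 336 left.
December 2126 has 31 days: 336 − 31 = 305 left.
January 2127 has 31 days: 305 − 31 = 274 left.
February 2127 has 28 days (2127 is not a leap year): 274 − 28 = 246 left.
March 2127 has 31 days: 246 − 31 = 215 left.
April 2127 has 30 days: 215 − 30 = 185 left.
May 2127 has 31 days: 185 − 31 = 154 left.
June 2127 has 30 days: 154 − 30 = 124 left.
July 2127 has 31 days: 124 − 31 = 93 left.
August 2127 has 31 days: 93 − 31 = 62 left.
September 2127 has 30 days: 62 − 30 = 32 left.
October 2127 has 31 days: 32 − 31 = 1 left.
1 day into November 2127 → November 1, 2127.
Counting forward 600 days from November 1, 2127:
November has 30 days, so 30 − 1 = 29 days remain after November 1, 2127; 600 − 29 = 571 left.
December 2127 has 31 days: 571 − 31 = 540 left.
January 2128 has 31 days: 540 − 31 = 509 left.
February 2128 has 29 days (2128 is a leap year): 509 − 29 = 480 left.
March 2128 has 31 days: 480 − 31 = 449 left.
April 2128 has 30 days: 449 − 30 = 419 left.
May 2128 has 31 days: 419 − 31 = 388 left.
June 2128 has 30 days: 388 − 30 = 358 left.
July 2128 has 31 days: 358 − 31 = 327 left.
August 2128 has 31 days: 327 − 31 = 296 left.
September 2128 has 30 days: 296 − 30 = 266 left.
October 2128 has 31 days: 266 − 31 = 235 left.
November 2128 has 30 days: 235 − 30 = 205 left.
December 2128 has 31 days: 205 − 31 = 174 left.
January 2129 has 31 days: 174 − 31 = 143 left.
February 2129 has 28 days (2129 is not a leap year): 143 − 28 = 115 left.
March 2129 has 31 days: 115 − 31 = 84 left.
April 2129 has 30 days: 84 − 30 = 54 left.
May 2129 has 31 days: 54 − 31 = 23 left.
23 days into June 2129 → June 23, 2129.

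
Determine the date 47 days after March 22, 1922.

May 8, 1922

Adding 47 days from March 22, 1922.
March has 31 days, so 31 − 22 = 9 days remain after March 22, 1922; 47 − 9 = 38 left.
April 1922 has 30 days: 38 − 30 = 8 left.
8 days into May 1922 → May 8, 1922.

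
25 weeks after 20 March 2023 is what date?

Advancing 25 weeks = 175 days from March 20, 2023.
March has 31 days, so 31 − 20 = 11 days remain after March 20, 2023; 175 − 11 = 164 left.
April 2023 has 30 days: 164 − 30 = 134 left.
May 2023 has 31 days: 134 − 31 = 103 left.
June 2023 has 30 days: 103 − 30 = 73 left.
July 2023 has 31 days: 73 − 31 = 42 left.
August 2023 has 31 days: 42 − 31 = 11 left.
11 days into September 2023 → September 11, 2023.

September 11, 2023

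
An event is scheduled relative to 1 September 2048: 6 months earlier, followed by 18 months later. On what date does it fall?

September 1, 2049

Subtracting 6 months from September 1, 2048:
month 9 − 6 = 3 → March 2048.
Day 1 is valid in March, giving March 1, 2048.
Counting forward 18 months from March 1, 2048:
month 3 + 18 = 21, which is month 9 of year 2049 → September 2049.
Day 1 is valid in September, giving September 1, 2049.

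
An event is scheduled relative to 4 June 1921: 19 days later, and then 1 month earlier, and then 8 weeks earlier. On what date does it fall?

Counting forward 19 days from June 4, 1921:
June has 30 days; 4 + 19 = 23, still in June.
Counting back 1 month from June 23, 1921:
month 6 − 1 = 5 → May 1921.
Day 23 is valid in May, giving May 23, 1921.
Counting back 8 weeks (= 56 days) from May 23, 1921:
Going back 23 days from May 23, 1921 reaches the end of the previous month; 56 − 23 = 33 left.
April 1921 has 30 days: 33 − 30 = 3 left.
March 1921 has 31 days; 31 − 3 = 28 → March 28, 1921.

March 28, 1921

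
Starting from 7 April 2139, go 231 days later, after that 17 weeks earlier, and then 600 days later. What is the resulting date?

Advancing 231 days from April 7, 2139:
April has 30 days, so 30 − 7 = 23 days remain after April 7, 2139; 231 − 23 = 208 left.
May 2139 has 31 days: 208 − 31 = 177 left.
June 2139 has 30 days: 177 − 30 = 147 left.
July 2139 has 31 days: 147 − 31 = 116 left.
August 2139 has 31 days: 116 − 31 = 85 left.
September 2139 has 30 days: 85 − 30 = 55 left.
October 2139 has 31 days: 55 − 31 = 24 left.
24 days into November 2139 → November 24, 2139.
Going back 17 weeks (= 119 days) from November 24, 2139:
Going back 24 days from November 24, 2139 reaches the end of the previous month; 119 − 24 = 95 left.
October 2139 has 31 days: 95 − 31 = 64 left.
September 2139 has 30 days: 64 − 30 = 34 left.
August 2139 has 31 days: 34 − 31 = 3 left.
July 2139 has 31 days; 31 − 3 = 28 → July 28, 2139.
Advancing 600 days from July 28, 2139:
July has 31 days, so 31 − 28 = 3 days remain after July 28, 2139; 600 − 3 = 597 left.
August 2139 has 31 days: 597 − 31 = 566 left.
September 2139 has 30 days: 566 − 30 = 536 left.
October 2139 has 31 days: 536 − 31 = 505 left.
November 2139 has 30 days: 505 − 30 = 475 left.
December 2139 has 31 days: 475 − 31 = 444 left.
January 2140 has 31 days: 444 − 31 = 413 left.
February 2140 has 29 days (2140 is a leap year): 413 − 29 = 384 left.
March 2140 has 31 days: 384 − 31 = 353 left.
April 2140 has 30 days: 353 − 30 = 323 left.
May 2140 has 31 days: 323 − 31 = 292 left.
June 2140 has 30 days: 292 − 30 = 262 left.
July 2140 has 31 days: 262 − 31 = 231 left.
August 2140 has 31 days: 231 − 31 = 200 left.
September 2140 has 30 days: 200 − 30 = 170 left.
October 2140 has 31 days: 170 − 31 = 139 left.
November 2140 has 30 days: 139 − 30 = 109 left.
December 2140 has 31 days: 109 − 31 = 78 left.
January 2141 has 31 days: 78 − 31 = 47 left.
February 2141 has 28 days (2141 is not a leap year): 47 − 28 = 19 left.
19 days into March 2141 → March 19, 2141.

March 19, 2141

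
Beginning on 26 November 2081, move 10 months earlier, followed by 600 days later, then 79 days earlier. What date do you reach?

Subtracting 10 months from November 26, 2081:
month 11 − 10 = 1 → January 2081.
Day 26 is valid in January, giving January 26, 2081.
Adding 600 days from January 26, 2081:
January has 31 days, so 31 − 26 = 5 days remain after January 26, 2081; 600 − 5 = 595 left.
February 2081 has 28 days (2081 is not a leap year): 595 − 28 = 567 left.
March 2081 has 31 days: 567 − 31 = 536 left.
April 2081 has 30 days: 536 − 30 = 506 left.
May 2081 has 31 days: 506 − 31 = 475 left.
June 2081 has 30 days: 475 − 30 = 445 left.
July 2081 has 31 days: 445 − 31 = 414 left.
August 2081 has 31 days: 414 − 31 = 383 left.
September 2081 has 30 days: 383 − 30 = 353 left.
October 2081 has 31 days: 353 − 31 = 322 left.
November 2081 has 30 days: 322 − 30 = 292 left.
December 2081 has 31 days: 292 − 31 = 261 left.
January 2082 has 31 days: 261 − 31 = 230 left.
February 2082 has 28 days (2082 is not a leap year): 230 − 28 = 202 left.
March 2082 has 31 days: 202 − 31 = 171 left.
April 2082 has 30 days: 171 − 30 = 141 left.
May 2082 has 31 days: 141 − 31 = 110 left.
June 2082 has 30 days: 110 − 30 = 80 left.
July 2082 has 31 days: 80 − 31 = 49 left.
August 2082 has 31 days: 49 − 31 = 18 left.
18 days into September 2082 → September 18, 2082.
Counting back 79 days from September 18, 2082:
Going back 18 days from September 18, 2082 reaches the end of the previous month; 79 − 18 = 61 left.
August 2082 has 31 days: 61 − 31 = 30 left.
July 2082 has 31 days; 31 − 30 = 1 → July 1, 2082.

July 1, 2082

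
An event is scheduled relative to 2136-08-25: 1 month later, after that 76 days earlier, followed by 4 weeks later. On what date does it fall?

Counting forward 1 month from August 25, 2136:
month 8 + 1 = 9 → September 2136.
Day 25 is valid in September, giving September 25, 2136.
Subtracting 76 days from September 25, 2136:
Going back 25 days from September 25, 2136 reaches the end of the previous month; 76 − 25 = 51 left.
August 2136 has 31 days: 51 − 31 = 20 left.
July 2136 has 31 days; 31 − 20 = 11 → July 11, 2136.
Adding 4 weeks (= 28 days) from July 11, 2136:
July has 31 days, so 31 − 11 = 20 days remain after July 11, 2136; 28 − 20 = 8 left.
8 days into August 2136 → August 8, 2136.

August 8, 2136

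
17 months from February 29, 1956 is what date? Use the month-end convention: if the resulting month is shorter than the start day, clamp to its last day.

July 29, 1957

Counting forward 17 months from February 29, 1956.
month 2 + 17 = 19, which is month 7 of year 1957 → July 1957.
Day 29 is valid in July, giving July 29, 1957.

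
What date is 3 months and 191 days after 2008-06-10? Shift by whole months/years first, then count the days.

Adding 3 months and 191 days from June 10, 2008: first the month/year part, then the days.
month 6 + 3 = 9 → September 2008.
Day 10 is valid in September, giving September 10, 2008.
Now add 191 days from September 10, 2008.
September has 30 days, so 30 − 10 = 20 days remain after September 10, 2008; 191 − 20 = 171 left.
October 2008 has 31 days: 171 − 31 = 140 left.
November 2008 has 30 days: 140 − 30 = 110 left.
December 2008 has 31 days: 110 − 31 = 79 left.
January 2009 has 31 days: 79 − 31 = 48 left.
February 2009 has 28 days (2009 is not a leap year): 48 − 28 = 20 left.
20 days into March 2009 → March 20, 2009.

March 20, 2009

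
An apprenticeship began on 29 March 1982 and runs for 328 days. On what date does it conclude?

February 20, 1983

Adding 328 days from March 29, 1982.
March has 31 days, so 31 − 29 = 2 days remain after March 29, 1982; 328 − 2 = 326 left.
April 1982 has 30 days: 326 − 30 = 296 left.
May 1982 has 31 days: 296 − 31 = 265 left.
June 1982 has 30 days: 265 − 30 = 235 left.
July 1982 has 31 days: 235 − 31 = 204 left.
August 1982 has 31 days: 204 − 31 = 173 left.
September 1982 has 30 days: 173 − 30 = 143 left.
October 1982 has 31 days: 143 − 31 = 112 left.
November 1982 has 30 days: 112 − 30 = 82 left.
December 1982 has 31 days: 82 − 31 = 51 left.
January 1983 has 31 days: 51 − 31 = 20 left.
20 days into February 1983 → February 20, 1983.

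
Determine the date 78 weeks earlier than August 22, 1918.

Going back 78 weeks = 546 days from August 22, 1918.
Going back 22 days from August 22, 1918 reaches the end of the previous month; 546 − 22 = 524 left.
July 1918 has 31 days: 524 − 31 = 493 left.
June 1918 has 30 days: 493 − 30 = 463 left.
May 1918 has 31 days: 463 − 31 = 432 left.
April 1918 has 30 days: 432 − 30 = 402 left.
March 1918 has 31 days: 402 − 31 = 371 left.
February 1918 has 28 days (1918 is not a leap year): 371 − 28 = 343 left.
January 1918 has 31 days: 343 − 31 = 312 left.
December 1917 has 31 days: 312 − 31 = 281 left.
November 1917 has 30 days: 281 − 30 = 251 left.
October 1917 has 31 days: 251 − 31 = 220 left.
September 1917 has 30 days: 220 − 30 = 190 left.
August 1917 has 31 days: 190 − 31 = 159 left.
July 1917 has 31 days: 159 − 31 = 128 left.
June 1917 has 30 days: 128 − 30 = 98 left.
May 1917 has 31 days: 98 − 31 = 67 left.
April 1917 has 30 days: 67 − 30 = 37 left.
March 1917 has 31 days: 37 − 31 = 6 left.
February 1917 has 28 days; 28 − 6 = 22 → February 22, 1917.

February 22, 1917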